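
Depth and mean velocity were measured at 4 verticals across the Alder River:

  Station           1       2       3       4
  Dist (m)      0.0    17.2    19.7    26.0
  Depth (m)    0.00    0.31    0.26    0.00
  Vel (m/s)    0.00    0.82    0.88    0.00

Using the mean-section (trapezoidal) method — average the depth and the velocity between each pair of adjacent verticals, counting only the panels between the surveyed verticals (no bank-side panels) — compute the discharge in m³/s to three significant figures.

Panel 1-2: Δb = 17.2 m, d̄ = (0.00+0.31)/2 = 0.155, v̄ = (0.00+0.82)/2 = 0.41 → q = 17.2×0.155×0.41 = 1.093 m³/s
Panel 2-3: Δb = 2.5 m, d̄ = (0.31+0.26)/2 = 0.285, v̄ = (0.82+0.88)/2 = 0.85 → q = 2.5×0.285×0.85 = 0.6056 m³/s
Panel 3-4: Δb = 6.3 m, d̄ = (0.26+0.00)/2 = 0.13, v̄ = (0.88+0.00)/2 = 0.44 → q = 6.3×0.13×0.44 = 0.3604 m³/s
Q = Σ q = 2.059 m³/s

2.06 m³/s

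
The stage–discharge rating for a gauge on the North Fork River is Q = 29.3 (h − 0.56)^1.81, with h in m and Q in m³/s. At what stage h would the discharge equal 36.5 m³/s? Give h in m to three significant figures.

h − h₀ = (Q/C)^(1/b) = (36.5/29.3)^(1/1.81) = 1.129 m
h = 0.56 + 1.129 = 1.689 m

1.69 m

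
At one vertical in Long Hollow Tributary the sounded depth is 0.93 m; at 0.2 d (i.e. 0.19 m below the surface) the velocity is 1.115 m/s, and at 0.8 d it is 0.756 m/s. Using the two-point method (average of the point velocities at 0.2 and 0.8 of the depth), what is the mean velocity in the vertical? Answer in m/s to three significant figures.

0.936 m/s

v̄ = (1.115 + 0.756) / 2 = 0.9355 m/s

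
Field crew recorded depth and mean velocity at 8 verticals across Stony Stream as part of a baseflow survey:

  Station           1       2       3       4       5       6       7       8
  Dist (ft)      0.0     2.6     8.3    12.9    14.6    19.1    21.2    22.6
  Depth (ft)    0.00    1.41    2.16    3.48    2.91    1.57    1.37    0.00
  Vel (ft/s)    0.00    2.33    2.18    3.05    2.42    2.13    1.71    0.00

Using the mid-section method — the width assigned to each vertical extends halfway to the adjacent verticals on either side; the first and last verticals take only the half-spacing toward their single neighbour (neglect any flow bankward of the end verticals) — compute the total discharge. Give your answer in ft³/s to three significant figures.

108 ft³/s

w_2 = (8.3 − 0.0)/2 = 4.15 ft; q_2 = 2.33 × 1.41 × 4.15 = 13.63 ft³/s
w_3 = (12.9 − 2.6)/2 = 5.15 ft; q_3 = 2.18 × 2.16 × 5.15 = 24.25 ft³/s
w_4 = (14.6 − 8.3)/2 = 3.15 ft; q_4 = 3.05 × 3.48 × 3.15 = 33.43 ft³/s
w_5 = (19.1 − 12.9)/2 = 3.1 ft; q_5 = 2.42 × 2.91 × 3.1 = 21.83 ft³/s
w_6 = (21.2 − 14.6)/2 = 3.3 ft; q_6 = 2.13 × 1.57 × 3.3 = 11.04 ft³/s
w_7 = (22.6 − 19.1)/2 = 1.75 ft; q_7 = 1.71 × 1.37 × 1.75 = 4.100 ft³/s
Stations 1, 8 contribute zero (depth or velocity is 0).
Q = Σ qᵢ = 108.3 ft³/s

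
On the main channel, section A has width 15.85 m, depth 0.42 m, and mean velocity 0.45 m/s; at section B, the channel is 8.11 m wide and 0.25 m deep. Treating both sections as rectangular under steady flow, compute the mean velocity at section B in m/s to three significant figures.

1.48 m/s

Q = A₁V₁ = (15.85×0.42) × 0.45 = 2.996 m³/s
A₂ = 8.11 × 0.25 = 2.028 m²
V₂ = Q/A₂ = 2.996/2.028 = 1.478 m/s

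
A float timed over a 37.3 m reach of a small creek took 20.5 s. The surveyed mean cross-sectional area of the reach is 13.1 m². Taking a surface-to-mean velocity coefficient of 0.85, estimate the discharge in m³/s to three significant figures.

v_surface = L / t̄ = 37.3 / 20.5 = 1.820 m/s
v_mean = 0.85 × 1.820 = 1.547 m/s
Q = A × v_mean = 13.1 × 1.547 = 20.26 m³/s

20.3 m³/s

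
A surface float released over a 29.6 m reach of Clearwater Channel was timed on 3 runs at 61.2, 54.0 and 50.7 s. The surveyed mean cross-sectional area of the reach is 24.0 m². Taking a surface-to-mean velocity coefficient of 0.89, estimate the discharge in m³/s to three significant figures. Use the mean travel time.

t̄ = (61.2 + 54.0 + 50.7) / 3 = 55.3 s
v_surface = L / t̄ = 29.6 / 55.3 = 0.5353 m/s
v_mean = 0.89 × 0.5353 = 0.4764 m/s
Q = A × v_mean = 24.0 × 0.4764 = 11.43 m³/s

11.4 m³/s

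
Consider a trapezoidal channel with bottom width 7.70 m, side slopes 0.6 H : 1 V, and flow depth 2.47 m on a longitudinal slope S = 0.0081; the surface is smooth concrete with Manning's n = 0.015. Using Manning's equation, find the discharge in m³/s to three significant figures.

193 m³/s

A = (b + z·y)·y = (7.70 + 0.6×2.47)×2.47 = 22.68 m²
P = b + 2y√(1+z²) = 7.70 + 2×2.47×√(1+0.6²) = 13.46 m
R = A/P = 22.68/13.46 = 1.685 m
Q = (1/n)·A·R^(2/3)·S^(1/2) = (1/0.015) × 22.68 × 1.685^(2/3) × 0.0081^(1/2) = 192.7 m³/s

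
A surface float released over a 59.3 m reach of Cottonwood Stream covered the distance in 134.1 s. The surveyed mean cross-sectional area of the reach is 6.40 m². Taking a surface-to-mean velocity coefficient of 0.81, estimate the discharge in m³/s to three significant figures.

2.29 m³/s

v_surface = L / t̄ = 59.3 / 134.1 = 0.4422 m/s
v_mean = 0.81 × 0.4422 = 0.3582 m/s
Q = A × v_mean = 6.40 × 0.3582 = 2.292 m³/s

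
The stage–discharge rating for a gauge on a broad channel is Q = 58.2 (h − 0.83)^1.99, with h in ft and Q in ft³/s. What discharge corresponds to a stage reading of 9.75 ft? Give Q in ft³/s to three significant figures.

4530 ft³/s

Q = 58.2 × (9.75 − 0.83)^1.99 = 58.2 × 8.92^1.99 = 4531 ft³/s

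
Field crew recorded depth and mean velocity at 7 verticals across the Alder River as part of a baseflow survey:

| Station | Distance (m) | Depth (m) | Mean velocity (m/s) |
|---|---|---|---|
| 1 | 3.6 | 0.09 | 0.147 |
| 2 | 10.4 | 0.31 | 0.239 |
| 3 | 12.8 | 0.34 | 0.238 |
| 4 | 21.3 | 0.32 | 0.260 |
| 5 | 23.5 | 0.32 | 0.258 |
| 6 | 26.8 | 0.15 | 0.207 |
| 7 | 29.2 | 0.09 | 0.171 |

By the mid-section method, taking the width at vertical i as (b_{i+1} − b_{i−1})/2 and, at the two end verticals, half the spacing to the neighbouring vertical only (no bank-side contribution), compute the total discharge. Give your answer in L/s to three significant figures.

1610 L/s

w_1 = (10.4 − 3.6)/2 = 3.4 m; q_1 = 0.147 × 0.09 × 3.4 = 0.04498 m³/s
w_2 = (12.8 − 3.6)/2 = 4.6 m; q_2 = 0.239 × 0.31 × 4.6 = 0.3408 m³/s
w_3 = (21.3 − 10.4)/2 = 5.45 m; q_3 = 0.238 × 0.34 × 5.45 = 0.4410 m³/s
w_4 = (23.5 − 12.8)/2 = 5.35 m; q_4 = 0.260 × 0.32 × 5.35 = 0.4451 m³/s
w_5 = (26.8 − 21.3)/2 = 2.75 m; q_5 = 0.258 × 0.32 × 2.75 = 0.2270 m³/s
w_6 = (29.2 − 23.5)/2 = 2.85 m; q_6 = 0.207 × 0.15 × 2.85 = 0.08849 m³/s
w_7 = (29.2 − 26.8)/2 = 1.2 m; q_7 = 0.171 × 0.09 × 1.2 = 0.01847 m³/s
Q = Σ qᵢ = 1.606 m³/s
= 1.606 × 1000 = 1606 L/s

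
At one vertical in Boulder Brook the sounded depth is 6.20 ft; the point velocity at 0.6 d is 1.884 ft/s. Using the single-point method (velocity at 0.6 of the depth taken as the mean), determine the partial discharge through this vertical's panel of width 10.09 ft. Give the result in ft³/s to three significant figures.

v̄ = v₀.₆ = 1.884 ft/s
q = v̄ × d × w = 1.884 × 6.20 × 10.09 = 117.9 ft³/s

118 ft³/s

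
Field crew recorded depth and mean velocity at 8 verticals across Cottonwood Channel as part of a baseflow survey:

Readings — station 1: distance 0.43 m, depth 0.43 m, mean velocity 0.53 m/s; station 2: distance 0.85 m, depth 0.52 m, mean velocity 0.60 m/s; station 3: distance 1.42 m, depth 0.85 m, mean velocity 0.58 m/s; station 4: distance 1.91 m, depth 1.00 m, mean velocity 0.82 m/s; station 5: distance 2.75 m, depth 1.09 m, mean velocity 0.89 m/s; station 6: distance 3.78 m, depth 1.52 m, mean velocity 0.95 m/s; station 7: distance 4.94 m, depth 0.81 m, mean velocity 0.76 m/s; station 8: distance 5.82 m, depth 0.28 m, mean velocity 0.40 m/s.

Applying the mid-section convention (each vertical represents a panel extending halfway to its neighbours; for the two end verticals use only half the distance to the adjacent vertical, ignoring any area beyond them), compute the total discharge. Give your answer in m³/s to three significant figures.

4.17 m³/s

w_1 = (0.85 − 0.43)/2 = 0.21 m; q_1 = 0.53 × 0.43 × 0.21 = 0.04786 m³/s
w_2 = (1.42 − 0.43)/2 = 0.495 m; q_2 = 0.60 × 0.52 × 0.495 = 0.1544 m³/s
w_3 = (1.91 − 0.85)/2 = 0.53 m; q_3 = 0.58 × 0.85 × 0.53 = 0.2613 m³/s
w_4 = (2.75 − 1.42)/2 = 0.665 m; q_4 = 0.82 × 1.00 × 0.665 = 0.5453 m³/s
w_5 = (3.78 − 1.91)/2 = 0.935 m; q_5 = 0.89 × 1.09 × 0.935 = 0.9070 m³/s
w_6 = (4.94 − 2.75)/2 = 1.095 m; q_6 = 0.95 × 1.52 × 1.095 = 1.581 m³/s
w_7 = (5.82 − 3.78)/2 = 1.02 m; q_7 = 0.76 × 0.81 × 1.02 = 0.6279 m³/s
w_8 = (5.82 − 4.94)/2 = 0.44 m; q_8 = 0.40 × 0.28 × 0.44 = 0.04928 m³/s
Q = Σ qᵢ = 4.174 m³/s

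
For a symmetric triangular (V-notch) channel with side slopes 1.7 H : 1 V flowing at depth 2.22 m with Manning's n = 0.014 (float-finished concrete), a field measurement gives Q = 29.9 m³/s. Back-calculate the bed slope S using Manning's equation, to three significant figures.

A = z·y² = 1.7×2.22² = 8.378 m²
P = 2y√(1+z²) = 2×2.22×√(1+1.7²) = 8.757 m
R = A/P = 8.378/8.757 = 0.9567 m
S = (Q·n / (1·A·R^(2/3)))² = (29.9×0.014 / (1×8.378×0.9710))² = 0.002648

0.00265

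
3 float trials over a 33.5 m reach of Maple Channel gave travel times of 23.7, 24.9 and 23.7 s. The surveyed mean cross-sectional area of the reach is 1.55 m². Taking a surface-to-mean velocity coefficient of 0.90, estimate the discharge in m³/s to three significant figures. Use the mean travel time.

1.94 m³/s

t̄ = (23.7 + 24.9 + 23.7) / 3 = 24.1 s
v_surface = L / t̄ = 33.5 / 24.1 = 1.390 m/s
v_mean = 0.90 × 1.390 = 1.251 m/s
Q = A × v_mean = 1.55 × 1.251 = 1.939 m³/s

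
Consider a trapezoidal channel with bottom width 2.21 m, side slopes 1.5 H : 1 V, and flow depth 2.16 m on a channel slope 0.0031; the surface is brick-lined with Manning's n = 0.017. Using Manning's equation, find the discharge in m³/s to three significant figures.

43.0 m³/s

A = (b + z·y)·y = (2.21 + 1.5×2.16)×2.16 = 11.77 m²
P = b + 2y√(1+z²) = 2.21 + 2×2.16×√(1+1.5²) = 9.998 m
R = A/P = 11.77/9.998 = 1.177 m
Q = (1/n)·A·R^(2/3)·S^(1/2) = (1/0.017) × 11.77 × 1.177^(2/3) × 0.0031^(1/2) = 42.99 m³/s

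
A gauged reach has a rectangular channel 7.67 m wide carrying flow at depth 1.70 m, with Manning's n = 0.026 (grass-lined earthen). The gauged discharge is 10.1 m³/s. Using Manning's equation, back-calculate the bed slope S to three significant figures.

A = b·y = 7.67 × 1.70 = 13.04 m²
P = b + 2y = 7.67 + 2×1.70 = 11.07 m
R = A/P = 13.04/11.07 = 1.178 m
S = (Q·n / (1·A·R^(2/3)))² = (10.1×0.026 / (1×13.04×1.115))² = 0.0003261

0.000326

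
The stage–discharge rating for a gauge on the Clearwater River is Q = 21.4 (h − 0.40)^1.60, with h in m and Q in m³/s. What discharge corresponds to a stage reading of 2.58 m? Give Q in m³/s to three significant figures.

Q = 21.4 × (2.58 − 0.40)^1.60 = 21.4 × 2.18^1.60 = 74.46 m³/s

74.5 m³/s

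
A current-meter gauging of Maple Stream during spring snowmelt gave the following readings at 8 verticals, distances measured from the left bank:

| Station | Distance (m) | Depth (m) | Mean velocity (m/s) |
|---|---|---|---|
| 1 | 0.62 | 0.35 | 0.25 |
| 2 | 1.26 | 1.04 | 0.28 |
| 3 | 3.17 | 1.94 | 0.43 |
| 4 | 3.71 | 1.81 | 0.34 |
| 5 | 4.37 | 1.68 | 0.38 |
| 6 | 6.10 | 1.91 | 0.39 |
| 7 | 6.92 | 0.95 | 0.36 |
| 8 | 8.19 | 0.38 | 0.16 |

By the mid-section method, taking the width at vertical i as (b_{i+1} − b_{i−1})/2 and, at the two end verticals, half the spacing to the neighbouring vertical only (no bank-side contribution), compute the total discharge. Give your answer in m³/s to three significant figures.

3.90 m³/s

w_1 = (1.26 − 0.62)/2 = 0.32 m; q_1 = 0.25 × 0.35 × 0.32 = 0.02800 m³/s
w_2 = (3.17 − 0.62)/2 = 1.275 m; q_2 = 0.28 × 1.04 × 1.275 = 0.3713 m³/s
w_3 = (3.71 − 1.26)/2 = 1.225 m; q_3 = 0.43 × 1.94 × 1.225 = 1.022 m³/s
w_4 = (4.37 − 3.17)/2 = 0.6 m; q_4 = 0.34 × 1.81 × 0.6 = 0.3692 m³/s
w_5 = (6.10 − 3.71)/2 = 1.195 m; q_5 = 0.38 × 1.68 × 1.195 = 0.7629 m³/s
w_6 = (6.92 − 4.37)/2 = 1.275 m; q_6 = 0.39 × 1.91 × 1.275 = 0.9497 m³/s
w_7 = (8.19 − 6.10)/2 = 1.045 m; q_7 = 0.36 × 0.95 × 1.045 = 0.3574 m³/s
w_8 = (8.19 − 6.92)/2 = 0.635 m; q_8 = 0.16 × 0.38 × 0.635 = 0.03861 m³/s
Q = Σ qᵢ = 3.899 m³/s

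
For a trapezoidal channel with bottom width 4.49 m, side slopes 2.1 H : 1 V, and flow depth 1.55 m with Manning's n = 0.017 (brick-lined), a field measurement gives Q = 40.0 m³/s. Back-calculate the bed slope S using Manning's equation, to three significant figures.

A = (b + z·y)·y = (4.49 + 2.1×1.55)×1.55 = 12.00 m²
P = b + 2y√(1+z²) = 4.49 + 2×1.55×√(1+2.1²) = 11.70 m
R = A/P = 12.00/11.70 = 1.026 m
S = (Q·n / (1·A·R^(2/3)))² = (40.0×0.017 / (1×12.00×1.017))² = 0.003101

0.00310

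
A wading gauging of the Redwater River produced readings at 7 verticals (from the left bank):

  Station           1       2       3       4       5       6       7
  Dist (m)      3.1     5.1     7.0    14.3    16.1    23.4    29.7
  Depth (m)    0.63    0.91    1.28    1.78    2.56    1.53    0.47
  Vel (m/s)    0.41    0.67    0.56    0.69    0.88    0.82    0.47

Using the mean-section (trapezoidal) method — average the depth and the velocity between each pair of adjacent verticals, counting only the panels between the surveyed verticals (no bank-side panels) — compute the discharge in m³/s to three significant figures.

Panel 1-2: Δb = 2 m, d̄ = (0.63+0.91)/2 = 0.77, v̄ = (0.41+0.67)/2 = 0.54 → q = 2×0.77×0.54 = 0.8316 m³/s
Panel 2-3: Δb = 1.9 m, d̄ = (0.91+1.28)/2 = 1.095, v̄ = (0.67+0.56)/2 = 0.615 → q = 1.9×1.095×0.615 = 1.280 m³/s
Panel 3-4: Δb = 7.3 m, d̄ = (1.28+1.78)/2 = 1.53, v̄ = (0.56+0.69)/2 = 0.625 → q = 7.3×1.53×0.625 = 6.981 m³/s
Panel 4-5: Δb = 1.8 m, d̄ = (1.78+2.56)/2 = 2.17, v̄ = (0.69+0.88)/2 = 0.785 → q = 1.8×2.17×0.785 = 3.066 m³/s
Panel 5-6: Δb = 7.3 m, d̄ = (2.56+1.53)/2 = 2.045, v̄ = (0.88+0.82)/2 = 0.85 → q = 7.3×2.045×0.85 = 12.69 m³/s
Panel 6-7: Δb = 6.3 m, d̄ = (1.53+0.47)/2 = 1, v̄ = (0.82+0.47)/2 = 0.645 → q = 6.3×1×0.645 = 4.064 m³/s
Q = Σ q = 28.91 m³/s

28.9 m³/s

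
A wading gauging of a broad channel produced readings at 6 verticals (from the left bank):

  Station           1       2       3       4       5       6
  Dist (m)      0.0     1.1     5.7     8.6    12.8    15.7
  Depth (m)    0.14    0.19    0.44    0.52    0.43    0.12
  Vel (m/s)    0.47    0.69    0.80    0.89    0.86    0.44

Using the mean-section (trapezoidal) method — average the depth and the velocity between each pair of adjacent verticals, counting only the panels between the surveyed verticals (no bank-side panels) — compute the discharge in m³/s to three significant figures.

4.63 m³/s

Panel 1-2: Δb = 1.1 m, d̄ = (0.14+0.19)/2 = 0.165, v̄ = (0.47+0.69)/2 = 0.58 → q = 1.1×0.165×0.58 = 0.1053 m³/s
Panel 2-3: Δb = 4.6 m, d̄ = (0.19+0.44)/2 = 0.315, v̄ = (0.69+0.80)/2 = 0.745 → q = 4.6×0.315×0.745 = 1.080 m³/s
Panel 3-4: Δb = 2.9 m, d̄ = (0.44+0.52)/2 = 0.48, v̄ = (0.80+0.89)/2 = 0.845 → q = 2.9×0.48×0.845 = 1.176 m³/s
Panel 4-5: Δb = 4.2 m, d̄ = (0.52+0.43)/2 = 0.475, v̄ = (0.89+0.86)/2 = 0.875 → q = 4.2×0.475×0.875 = 1.746 m³/s
Panel 5-6: Δb = 2.9 m, d̄ = (0.43+0.12)/2 = 0.275, v̄ = (0.86+0.44)/2 = 0.65 → q = 2.9×0.275×0.65 = 0.5184 m³/s
Q = Σ q = 4.625 m³/s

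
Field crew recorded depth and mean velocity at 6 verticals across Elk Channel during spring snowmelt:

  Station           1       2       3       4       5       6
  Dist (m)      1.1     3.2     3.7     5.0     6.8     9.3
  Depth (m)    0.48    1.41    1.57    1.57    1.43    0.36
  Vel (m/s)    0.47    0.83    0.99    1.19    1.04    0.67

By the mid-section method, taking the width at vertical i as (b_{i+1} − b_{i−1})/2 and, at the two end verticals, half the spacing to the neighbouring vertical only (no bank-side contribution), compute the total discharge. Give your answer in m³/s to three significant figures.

w_1 = (3.2 − 1.1)/2 = 1.05 m; q_1 = 0.47 × 0.48 × 1.05 = 0.2369 m³/s
w_2 = (3.7 − 1.1)/2 = 1.3 m; q_2 = 0.83 × 1.41 × 1.3 = 1.521 m³/s
w_3 = (5.0 − 3.2)/2 = 0.9 m; q_3 = 0.99 × 1.57 × 0.9 = 1.399 m³/s
w_4 = (6.8 − 3.7)/2 = 1.55 m; q_4 = 1.19 × 1.57 × 1.55 = 2.896 m³/s
w_5 = (9.3 − 5.0)/2 = 2.15 m; q_5 = 1.04 × 1.43 × 2.15 = 3.197 m³/s
w_6 = (9.3 − 6.8)/2 = 1.25 m; q_6 = 0.67 × 0.36 × 1.25 = 0.3015 m³/s
Q = Σ qᵢ = 9.552 m³/s

9.55 m³/s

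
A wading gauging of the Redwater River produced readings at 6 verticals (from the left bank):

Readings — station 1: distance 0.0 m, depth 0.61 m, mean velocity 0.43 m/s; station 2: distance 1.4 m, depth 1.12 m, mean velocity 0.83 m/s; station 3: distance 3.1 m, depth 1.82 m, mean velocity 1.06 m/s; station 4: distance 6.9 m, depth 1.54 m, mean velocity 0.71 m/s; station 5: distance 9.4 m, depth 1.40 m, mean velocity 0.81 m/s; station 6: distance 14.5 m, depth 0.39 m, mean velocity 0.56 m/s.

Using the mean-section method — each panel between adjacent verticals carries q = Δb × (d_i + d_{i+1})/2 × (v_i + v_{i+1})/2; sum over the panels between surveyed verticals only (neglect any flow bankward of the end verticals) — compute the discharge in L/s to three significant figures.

14700 L/s

Panel 1-2: Δb = 1.4 m, d̄ = (0.61+1.12)/2 = 0.865, v̄ = (0.43+0.83)/2 = 0.63 → q = 1.4×0.865×0.63 = 0.7629 m³/s
Panel 2-3: Δb = 1.7 m, d̄ = (1.12+1.82)/2 = 1.47, v̄ = (0.83+1.06)/2 = 0.945 → q = 1.7×1.47×0.945 = 2.362 m³/s
Panel 3-4: Δb = 3.8 m, d̄ = (1.82+1.54)/2 = 1.68, v̄ = (1.06+0.71)/2 = 0.885 → q = 3.8×1.68×0.885 = 5.650 m³/s
Panel 4-5: Δb = 2.5 m, d̄ = (1.54+1.40)/2 = 1.47, v̄ = (0.71+0.81)/2 = 0.76 → q = 2.5×1.47×0.76 = 2.793 m³/s
Panel 5-6: Δb = 5.1 m, d̄ = (1.40+0.39)/2 = 0.895, v̄ = (0.81+0.56)/2 = 0.685 → q = 5.1×0.895×0.685 = 3.127 m³/s
Q = Σ q = 14.69 m³/s
= 14.69 × 1000 = 14690 L/s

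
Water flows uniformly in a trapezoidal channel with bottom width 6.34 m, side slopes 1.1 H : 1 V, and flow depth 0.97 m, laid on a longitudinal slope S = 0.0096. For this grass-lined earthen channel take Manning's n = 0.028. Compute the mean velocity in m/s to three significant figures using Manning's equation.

2.96 m/s

A = (b + z·y)·y = (6.34 + 1.1×0.97)×0.97 = 7.185 m²
P = b + 2y√(1+z²) = 6.34 + 2×0.97×√(1+1.1²) = 9.224 m
R = A/P = 7.185/9.224 = 0.7789 m
Q = (1/n)·A·R^(2/3)·S^(1/2) = (1/0.028) × 7.185 × 0.7789^(2/3) × 0.0096^(1/2) = 21.28 m³/s
V = Q/A = 21.28/7.185 = 2.962 m/s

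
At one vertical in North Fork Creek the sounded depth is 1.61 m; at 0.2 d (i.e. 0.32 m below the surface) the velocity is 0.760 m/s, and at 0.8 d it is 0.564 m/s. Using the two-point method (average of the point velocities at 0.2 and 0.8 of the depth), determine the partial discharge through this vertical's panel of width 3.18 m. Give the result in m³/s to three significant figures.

3.39 m³/s

v̄ = (0.760 + 0.564) / 2 = 0.6620 m/s
q = v̄ × d × w = 0.6620 × 1.61 × 3.18 = 3.389 m³/s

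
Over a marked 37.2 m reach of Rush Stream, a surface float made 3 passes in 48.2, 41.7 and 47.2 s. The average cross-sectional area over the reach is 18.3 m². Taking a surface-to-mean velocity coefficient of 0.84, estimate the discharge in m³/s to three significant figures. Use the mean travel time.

t̄ = (48.2 + 41.7 + 47.2) / 3 = 45.7 s
v_surface = L / t̄ = 37.2 / 45.7 = 0.8140 m/s
v_mean = 0.84 × 0.8140 = 0.6838 m/s
Q = A × v_mean = 18.3 × 0.6838 = 12.51 m³/s

12.5 m³/s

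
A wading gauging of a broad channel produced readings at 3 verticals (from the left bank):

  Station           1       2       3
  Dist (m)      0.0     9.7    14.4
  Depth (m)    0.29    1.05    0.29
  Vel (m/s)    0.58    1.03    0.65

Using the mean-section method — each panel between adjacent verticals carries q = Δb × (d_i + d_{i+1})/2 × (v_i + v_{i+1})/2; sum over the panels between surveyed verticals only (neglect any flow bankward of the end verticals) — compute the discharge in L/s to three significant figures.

7880 L/s

Panel 1-2: Δb = 9.7 m, d̄ = (0.29+1.05)/2 = 0.67, v̄ = (0.58+1.03)/2 = 0.805 → q = 9.7×0.67×0.805 = 5.232 m³/s
Panel 2-3: Δb = 4.7 m, d̄ = (1.05+0.29)/2 = 0.67, v̄ = (1.03+0.65)/2 = 0.84 → q = 4.7×0.67×0.84 = 2.645 m³/s
Q = Σ q = 7.877 m³/s
= 7.877 × 1000 = 7877 L/s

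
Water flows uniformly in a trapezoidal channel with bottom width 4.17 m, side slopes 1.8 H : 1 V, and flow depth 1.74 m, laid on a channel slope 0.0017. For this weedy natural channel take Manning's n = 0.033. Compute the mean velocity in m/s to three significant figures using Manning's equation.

A = (b + z·y)·y = (4.17 + 1.8×1.74)×1.74 = 12.71 m²
P = b + 2y√(1+z²) = 4.17 + 2×1.74×√(1+1.8²) = 11.34 m
R = A/P = 12.71/11.34 = 1.121 m
Q = (1/n)·A·R^(2/3)·S^(1/2) = (1/0.033) × 12.71 × 1.121^(2/3) × 0.0017^(1/2) = 17.13 m³/s
V = Q/A = 17.13/12.71 = 1.348 m/s

1.35 m/s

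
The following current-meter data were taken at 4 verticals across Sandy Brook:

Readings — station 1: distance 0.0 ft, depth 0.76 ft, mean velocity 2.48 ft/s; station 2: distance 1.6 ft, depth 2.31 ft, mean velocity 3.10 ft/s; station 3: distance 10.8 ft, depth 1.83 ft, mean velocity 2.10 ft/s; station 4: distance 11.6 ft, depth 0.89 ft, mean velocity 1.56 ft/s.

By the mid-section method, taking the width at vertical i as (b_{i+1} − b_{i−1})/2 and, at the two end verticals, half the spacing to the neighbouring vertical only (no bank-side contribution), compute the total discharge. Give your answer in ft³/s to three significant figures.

59.9 ft³/s

w_1 = (1.6 − 0.0)/2 = 0.8 ft; q_1 = 2.48 × 0.76 × 0.8 = 1.508 ft³/s
w_2 = (10.8 − 0.0)/2 = 5.4 ft; q_2 = 3.10 × 2.31 × 5.4 = 38.67 ft³/s
w_3 = (11.6 − 1.6)/2 = 5 ft; q_3 = 2.10 × 1.83 × 5 = 19.22 ft³/s
w_4 = (11.6 − 10.8)/2 = 0.4 ft; q_4 = 1.56 × 0.89 × 0.4 = 0.5554 ft³/s
Q = Σ qᵢ = 59.95 ft³/s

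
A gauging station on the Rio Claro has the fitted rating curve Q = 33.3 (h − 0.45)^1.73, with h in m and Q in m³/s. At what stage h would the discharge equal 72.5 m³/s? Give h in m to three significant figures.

h − h₀ = (Q/C)^(1/b) = (72.5/33.3)^(1/1.73) = 1.568 m
h = 0.45 + 1.568 = 2.018 m

2.02 m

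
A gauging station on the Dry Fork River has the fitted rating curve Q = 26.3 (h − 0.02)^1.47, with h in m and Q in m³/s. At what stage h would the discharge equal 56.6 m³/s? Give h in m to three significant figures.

1.70 m

h − h₀ = (Q/C)^(1/b) = (56.6/26.3)^(1/1.47) = 1.684 m
h = 0.02 + 1.684 = 1.704 m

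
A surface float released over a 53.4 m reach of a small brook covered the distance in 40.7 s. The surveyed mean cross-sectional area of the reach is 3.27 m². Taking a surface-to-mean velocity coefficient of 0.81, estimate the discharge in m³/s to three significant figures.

3.48 m³/s

v_surface = L / t̄ = 53.4 / 40.7 = 1.312 m/s
v_mean = 0.81 × 1.312 = 1.063 m/s
Q = A × v_mean = 3.27 × 1.063 = 3.475 m³/s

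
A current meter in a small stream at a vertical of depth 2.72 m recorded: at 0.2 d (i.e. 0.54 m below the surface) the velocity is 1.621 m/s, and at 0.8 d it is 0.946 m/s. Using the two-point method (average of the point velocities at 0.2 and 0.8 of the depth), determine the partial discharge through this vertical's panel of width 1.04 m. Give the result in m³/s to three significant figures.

3.63 m³/s

v̄ = (1.621 + 0.946) / 2 = 1.284 m/s
q = v̄ × d × w = 1.284 × 2.72 × 1.04 = 3.631 m³/s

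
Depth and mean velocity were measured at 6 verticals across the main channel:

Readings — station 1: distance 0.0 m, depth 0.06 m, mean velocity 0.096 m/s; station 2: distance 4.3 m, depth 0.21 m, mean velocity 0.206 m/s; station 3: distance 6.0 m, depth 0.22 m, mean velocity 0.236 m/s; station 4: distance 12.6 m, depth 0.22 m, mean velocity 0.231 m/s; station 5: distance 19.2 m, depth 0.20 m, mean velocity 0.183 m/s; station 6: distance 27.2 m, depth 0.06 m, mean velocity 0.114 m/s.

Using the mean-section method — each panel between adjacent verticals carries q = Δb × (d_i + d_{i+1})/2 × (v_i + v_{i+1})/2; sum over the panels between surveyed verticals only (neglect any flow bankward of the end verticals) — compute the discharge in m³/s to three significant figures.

Panel 1-2: Δb = 4.3 m, d̄ = (0.06+0.21)/2 = 0.135, v̄ = (0.096+0.206)/2 = 0.151 → q = 4.3×0.135×0.151 = 0.08766 m³/s
Panel 2-3: Δb = 1.7 m, d̄ = (0.21+0.22)/2 = 0.215, v̄ = (0.206+0.236)/2 = 0.221 → q = 1.7×0.215×0.221 = 0.08078 m³/s
Panel 3-4: Δb = 6.6 m, d̄ = (0.22+0.22)/2 = 0.22, v̄ = (0.236+0.231)/2 = 0.2335 → q = 6.6×0.22×0.2335 = 0.3390 m³/s
Panel 4-5: Δb = 6.6 m, d̄ = (0.22+0.20)/2 = 0.21, v̄ = (0.231+0.183)/2 = 0.207 → q = 6.6×0.21×0.207 = 0.2869 m³/s
Panel 5-6: Δb = 8 m, d̄ = (0.20+0.06)/2 = 0.13, v̄ = (0.183+0.114)/2 = 0.1485 → q = 8×0.13×0.1485 = 0.1544 m³/s
Q = Σ q = 0.9488 m³/s

0.949 m³/s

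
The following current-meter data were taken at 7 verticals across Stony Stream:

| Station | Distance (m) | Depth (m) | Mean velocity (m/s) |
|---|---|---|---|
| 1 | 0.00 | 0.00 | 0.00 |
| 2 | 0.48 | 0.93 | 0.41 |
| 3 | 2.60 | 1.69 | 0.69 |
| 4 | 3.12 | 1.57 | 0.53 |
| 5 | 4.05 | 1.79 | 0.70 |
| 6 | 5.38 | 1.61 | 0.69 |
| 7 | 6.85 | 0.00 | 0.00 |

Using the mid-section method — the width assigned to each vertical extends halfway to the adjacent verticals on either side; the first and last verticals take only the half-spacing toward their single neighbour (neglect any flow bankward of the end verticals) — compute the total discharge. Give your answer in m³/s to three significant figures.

w_2 = (2.60 − 0.00)/2 = 1.3 m; q_2 = 0.41 × 0.93 × 1.3 = 0.4957 m³/s
w_3 = (3.12 − 0.48)/2 = 1.32 m; q_3 = 0.69 × 1.69 × 1.32 = 1.539 m³/s
w_4 = (4.05 − 2.60)/2 = 0.725 m; q_4 = 0.53 × 1.57 × 0.725 = 0.6033 m³/s
w_5 = (5.38 − 3.12)/2 = 1.13 m; q_5 = 0.70 × 1.79 × 1.13 = 1.416 m³/s
w_6 = (6.85 − 4.05)/2 = 1.4 m; q_6 = 0.69 × 1.61 × 1.4 = 1.555 m³/s
Stations 1, 7 contribute zero (depth or velocity is 0).
Q = Σ qᵢ = 5.609 m³/s

5.61 m³/s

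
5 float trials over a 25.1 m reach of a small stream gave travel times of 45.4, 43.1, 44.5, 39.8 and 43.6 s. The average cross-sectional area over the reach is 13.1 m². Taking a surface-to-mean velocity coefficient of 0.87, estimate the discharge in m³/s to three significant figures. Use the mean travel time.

6.61 m³/s

t̄ = (45.4 + 43.1 + 44.5 + 39.8 + 43.6) / 5 = 43.28 s
v_surface = L / t̄ = 25.1 / 43.28 = 0.5799 m/s
v_mean = 0.87 × 0.5799 = 0.5046 m/s
Q = A × v_mean = 13.1 × 0.5046 = 6.610 m³/s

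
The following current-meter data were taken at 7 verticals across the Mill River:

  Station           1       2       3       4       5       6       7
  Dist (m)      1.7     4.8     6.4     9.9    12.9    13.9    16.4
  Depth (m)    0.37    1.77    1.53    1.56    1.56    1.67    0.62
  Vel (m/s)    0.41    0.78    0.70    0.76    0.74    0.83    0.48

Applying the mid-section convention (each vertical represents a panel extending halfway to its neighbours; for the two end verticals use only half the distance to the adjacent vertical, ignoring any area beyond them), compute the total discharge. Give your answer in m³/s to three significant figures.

w_1 = (4.8 − 1.7)/2 = 1.55 m; q_1 = 0.41 × 0.37 × 1.55 = 0.2351 m³/s
w_2 = (6.4 − 1.7)/2 = 2.35 m; q_2 = 0.78 × 1.77 × 2.35 = 3.244 m³/s
w_3 = (9.9 − 4.8)/2 = 2.55 m; q_3 = 0.70 × 1.53 × 2.55 = 2.731 m³/s
w_4 = (12.9 − 6.4)/2 = 3.25 m; q_4 = 0.76 × 1.56 × 3.25 = 3.853 m³/s
w_5 = (13.9 − 9.9)/2 = 2 m; q_5 = 0.74 × 1.56 × 2 = 2.309 m³/s
w_6 = (16.4 − 12.9)/2 = 1.75 m; q_6 = 0.83 × 1.67 × 1.75 = 2.426 m³/s
w_7 = (16.4 − 13.9)/2 = 1.25 m; q_7 = 0.48 × 0.62 × 1.25 = 0.3720 m³/s
Q = Σ qᵢ = 15.17 m³/s

15.2 m³/s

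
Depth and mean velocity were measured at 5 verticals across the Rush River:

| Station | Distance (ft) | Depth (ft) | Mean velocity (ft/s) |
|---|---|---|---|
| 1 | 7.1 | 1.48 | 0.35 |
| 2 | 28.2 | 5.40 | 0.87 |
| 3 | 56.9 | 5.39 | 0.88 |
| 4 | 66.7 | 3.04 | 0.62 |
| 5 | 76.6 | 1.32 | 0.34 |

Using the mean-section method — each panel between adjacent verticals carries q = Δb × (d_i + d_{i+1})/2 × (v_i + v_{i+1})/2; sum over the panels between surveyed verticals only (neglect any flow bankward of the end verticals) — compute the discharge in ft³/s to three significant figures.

221 ft³/s

Panel 1-2: Δb = 21.1 ft, d̄ = (1.48+5.40)/2 = 3.44, v̄ = (0.35+0.87)/2 = 0.61 → q = 21.1×3.44×0.61 = 44.28 ft³/s
Panel 2-3: Δb = 28.7 ft, d̄ = (5.40+5.39)/2 = 5.395, v̄ = (0.87+0.88)/2 = 0.875 → q = 28.7×5.395×0.875 = 135.5 ft³/s
Panel 3-4: Δb = 9.8 ft, d̄ = (5.39+3.04)/2 = 4.215, v̄ = (0.88+0.62)/2 = 0.75 → q = 9.8×4.215×0.75 = 30.98 ft³/s
Panel 4-5: Δb = 9.9 ft, d̄ = (3.04+1.32)/2 = 2.18, v̄ = (0.62+0.34)/2 = 0.48 → q = 9.9×2.18×0.48 = 10.36 ft³/s
Q = Σ q = 221.1 ft³/s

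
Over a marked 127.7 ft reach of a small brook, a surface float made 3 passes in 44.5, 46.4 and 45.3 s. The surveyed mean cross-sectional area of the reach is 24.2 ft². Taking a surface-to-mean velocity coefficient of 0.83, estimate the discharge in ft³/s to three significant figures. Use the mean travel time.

t̄ = (44.5 + 46.4 + 45.3) / 3 = 45.4 s
v_surface = L / t̄ = 127.7 / 45.4 = 2.813 ft/s
v_mean = 0.83 × 2.813 = 2.335 ft/s
Q = A × v_mean = 24.2 × 2.335 = 56.50 ft³/s

56.5 ft³/s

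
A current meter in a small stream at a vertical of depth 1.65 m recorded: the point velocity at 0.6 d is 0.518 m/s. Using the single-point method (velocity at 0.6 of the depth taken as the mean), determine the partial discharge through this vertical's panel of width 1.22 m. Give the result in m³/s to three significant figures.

1.04 m³/s

v̄ = v₀.₆ = 0.518 m/s
q = v̄ × d × w = 0.5180 × 1.65 × 1.22 = 1.043 m³/s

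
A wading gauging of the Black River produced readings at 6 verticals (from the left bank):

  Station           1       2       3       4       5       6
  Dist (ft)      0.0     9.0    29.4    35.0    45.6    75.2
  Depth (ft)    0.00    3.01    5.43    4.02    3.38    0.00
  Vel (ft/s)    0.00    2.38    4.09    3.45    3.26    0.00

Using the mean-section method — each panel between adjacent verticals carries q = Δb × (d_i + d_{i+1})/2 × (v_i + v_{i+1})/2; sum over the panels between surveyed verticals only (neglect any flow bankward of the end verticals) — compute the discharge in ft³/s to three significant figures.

607 ft³/s

Panel 1-2: Δb = 9 ft, d̄ = (0.00+3.01)/2 = 1.505, v̄ = (0.00+2.38)/2 = 1.19 → q = 9×1.505×1.19 = 16.12 ft³/s
Panel 2-3: Δb = 20.4 ft, d̄ = (3.01+5.43)/2 = 4.22, v̄ = (2.38+4.09)/2 = 3.235 → q = 20.4×4.22×3.235 = 278.5 ft³/s
Panel 3-4: Δb = 5.6 ft, d̄ = (5.43+4.02)/2 = 4.725, v̄ = (4.09+3.45)/2 = 3.77 → q = 5.6×4.725×3.77 = 99.75 ft³/s
Panel 4-5: Δb = 10.6 ft, d̄ = (4.02+3.38)/2 = 3.7, v̄ = (3.45+3.26)/2 = 3.355 → q = 10.6×3.7×3.355 = 131.6 ft³/s
Panel 5-6: Δb = 29.6 ft, d̄ = (3.38+0.00)/2 = 1.69, v̄ = (3.26+0.00)/2 = 1.63 → q = 29.6×1.69×1.63 = 81.54 ft³/s
Q = Σ q = 607.5 ft³/s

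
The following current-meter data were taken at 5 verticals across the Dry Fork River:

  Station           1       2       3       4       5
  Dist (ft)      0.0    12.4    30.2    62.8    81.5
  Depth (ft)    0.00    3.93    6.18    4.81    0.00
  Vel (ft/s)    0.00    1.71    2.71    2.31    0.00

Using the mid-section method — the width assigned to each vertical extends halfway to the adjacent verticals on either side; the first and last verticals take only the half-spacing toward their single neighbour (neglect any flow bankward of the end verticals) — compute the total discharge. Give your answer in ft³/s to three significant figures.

w_2 = (30.2 − 0.0)/2 = 15.1 ft; q_2 = 1.71 × 3.93 × 15.1 = 101.5 ft³/s
w_3 = (62.8 − 12.4)/2 = 25.2 ft; q_3 = 2.71 × 6.18 × 25.2 = 422.0 ft³/s
w_4 = (81.5 − 30.2)/2 = 25.65 ft; q_4 = 2.31 × 4.81 × 25.65 = 285.0 ft³/s
Stations 1, 5 contribute zero (depth or velocity is 0).
Q = Σ qᵢ = 808.5 ft³/s

809 ft³/s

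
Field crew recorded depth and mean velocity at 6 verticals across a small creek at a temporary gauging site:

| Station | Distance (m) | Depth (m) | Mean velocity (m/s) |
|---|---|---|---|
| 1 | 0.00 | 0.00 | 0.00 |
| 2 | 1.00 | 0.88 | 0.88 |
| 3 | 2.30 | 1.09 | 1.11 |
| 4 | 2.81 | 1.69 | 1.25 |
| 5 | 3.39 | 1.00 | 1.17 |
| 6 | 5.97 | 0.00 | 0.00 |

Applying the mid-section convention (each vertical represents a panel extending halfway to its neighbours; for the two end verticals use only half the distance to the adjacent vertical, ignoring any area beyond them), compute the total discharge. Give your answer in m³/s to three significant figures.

w_2 = (2.30 − 0.00)/2 = 1.15 m; q_2 = 0.88 × 0.88 × 1.15 = 0.8906 m³/s
w_3 = (2.81 − 1.00)/2 = 0.905 m; q_3 = 1.11 × 1.09 × 0.905 = 1.095 m³/s
w_4 = (3.39 − 2.30)/2 = 0.545 m; q_4 = 1.25 × 1.69 × 0.545 = 1.151 m³/s
w_5 = (5.97 − 2.81)/2 = 1.58 m; q_5 = 1.17 × 1.00 × 1.58 = 1.849 m³/s
Stations 1, 6 contribute zero (depth or velocity is 0).
Q = Σ qᵢ = 4.985 m³/s

4.99 m³/s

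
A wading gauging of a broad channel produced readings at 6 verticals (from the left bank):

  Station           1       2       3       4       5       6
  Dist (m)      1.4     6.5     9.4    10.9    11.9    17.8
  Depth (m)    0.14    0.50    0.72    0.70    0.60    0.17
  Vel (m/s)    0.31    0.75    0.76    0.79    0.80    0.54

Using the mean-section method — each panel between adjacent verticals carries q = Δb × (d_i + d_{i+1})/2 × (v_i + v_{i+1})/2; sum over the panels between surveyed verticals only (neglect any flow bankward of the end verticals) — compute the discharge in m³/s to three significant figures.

Panel 1-2: Δb = 5.1 m, d̄ = (0.14+0.50)/2 = 0.32, v̄ = (0.31+0.75)/2 = 0.53 → q = 5.1×0.32×0.53 = 0.8650 m³/s
Panel 2-3: Δb = 2.9 m, d̄ = (0.50+0.72)/2 = 0.61, v̄ = (0.75+0.76)/2 = 0.755 → q = 2.9×0.61×0.755 = 1.336 m³/s
Panel 3-4: Δb = 1.5 m, d̄ = (0.72+0.70)/2 = 0.71, v̄ = (0.76+0.79)/2 = 0.775 → q = 1.5×0.71×0.775 = 0.8254 m³/s
Panel 4-5: Δb = 1 m, d̄ = (0.70+0.60)/2 = 0.65, v̄ = (0.79+0.80)/2 = 0.795 → q = 1×0.65×0.795 = 0.5168 m³/s
Panel 5-6: Δb = 5.9 m, d̄ = (0.60+0.17)/2 = 0.385, v̄ = (0.80+0.54)/2 = 0.67 → q = 5.9×0.385×0.67 = 1.522 m³/s
Q = Σ q = 5.065 m³/s

5.06 m³/s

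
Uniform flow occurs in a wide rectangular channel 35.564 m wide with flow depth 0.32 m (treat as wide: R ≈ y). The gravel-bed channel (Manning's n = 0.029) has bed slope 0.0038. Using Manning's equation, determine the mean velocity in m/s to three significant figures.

0.994 m/s

A = b·y = 35.564 × 0.32 = 11.38 m²
Wide channel: R ≈ y = 0.32 m
Q = (1/n)·A·R^(2/3)·S^(1/2) = (1/0.029) × 11.38 × 0.3200^(2/3) × 0.0038^(1/2) = 11.32 m³/s
V = Q/A = 11.32/11.38 = 0.9945 m/s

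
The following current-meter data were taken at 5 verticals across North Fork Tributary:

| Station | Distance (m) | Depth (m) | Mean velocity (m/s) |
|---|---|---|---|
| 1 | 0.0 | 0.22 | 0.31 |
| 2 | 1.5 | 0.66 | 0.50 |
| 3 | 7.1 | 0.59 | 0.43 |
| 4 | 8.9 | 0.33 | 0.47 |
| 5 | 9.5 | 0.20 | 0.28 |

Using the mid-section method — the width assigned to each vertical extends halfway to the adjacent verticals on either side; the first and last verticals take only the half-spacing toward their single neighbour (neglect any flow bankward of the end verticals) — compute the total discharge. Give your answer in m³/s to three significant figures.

w_1 = (1.5 − 0.0)/2 = 0.75 m; q_1 = 0.31 × 0.22 × 0.75 = 0.05115 m³/s
w_2 = (7.1 − 0.0)/2 = 3.55 m; q_2 = 0.50 × 0.66 × 3.55 = 1.172 m³/s
w_3 = (8.9 − 1.5)/2 = 3.7 m; q_3 = 0.43 × 0.59 × 3.7 = 0.9387 m³/s
w_4 = (9.5 − 7.1)/2 = 1.2 m; q_4 = 0.47 × 0.33 × 1.2 = 0.1861 m³/s
w_5 = (9.5 − 8.9)/2 = 0.3 m; q_5 = 0.28 × 0.20 × 0.3 = 0.01680 m³/s
Q = Σ qᵢ = 2.364 m³/s

2.36 m³/s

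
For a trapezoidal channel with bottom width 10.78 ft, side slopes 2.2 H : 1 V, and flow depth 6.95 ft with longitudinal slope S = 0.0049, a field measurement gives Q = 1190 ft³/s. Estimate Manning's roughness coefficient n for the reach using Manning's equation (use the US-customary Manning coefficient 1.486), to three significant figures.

A = (b + z·y)·y = (10.78 + 2.2×6.95)×6.95 = 181.2 ft²
P = b + 2y√(1+z²) = 10.78 + 2×6.95×√(1+2.2²) = 44.37 ft
R = A/P = 181.2/44.37 = 4.083 ft
n = (1.486/Q)·A·R^(2/3)·S^(1/2) = (1.486/1190) × 181.2 × 2.555 × 0.07000 = 0.04046

0.0405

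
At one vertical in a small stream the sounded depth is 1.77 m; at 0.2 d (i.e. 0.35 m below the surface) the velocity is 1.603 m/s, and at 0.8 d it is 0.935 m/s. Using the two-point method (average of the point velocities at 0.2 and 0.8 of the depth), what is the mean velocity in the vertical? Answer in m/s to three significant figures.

1.27 m/s

v̄ = (1.603 + 0.935) / 2 = 1.269 m/s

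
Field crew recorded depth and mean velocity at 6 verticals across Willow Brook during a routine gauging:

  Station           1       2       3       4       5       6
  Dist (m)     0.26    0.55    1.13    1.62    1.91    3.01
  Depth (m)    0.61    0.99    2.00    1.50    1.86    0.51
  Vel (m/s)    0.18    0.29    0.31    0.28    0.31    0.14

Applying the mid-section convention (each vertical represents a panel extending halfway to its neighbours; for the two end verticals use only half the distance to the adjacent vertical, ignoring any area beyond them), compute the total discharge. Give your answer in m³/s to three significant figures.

1.08 m³/s

w_1 = (0.55 − 0.26)/2 = 0.145 m; q_1 = 0.18 × 0.61 × 0.145 = 0.01592 m³/s
w_2 = (1.13 − 0.26)/2 = 0.435 m; q_2 = 0.29 × 0.99 × 0.435 = 0.1249 m³/s
w_3 = (1.62 − 0.55)/2 = 0.535 m; q_3 = 0.31 × 2.00 × 0.535 = 0.3317 m³/s
w_4 = (1.91 − 1.13)/2 = 0.39 m; q_4 = 0.28 × 1.50 × 0.39 = 0.1638 m³/s
w_5 = (3.01 − 1.62)/2 = 0.695 m; q_5 = 0.31 × 1.86 × 0.695 = 0.4007 m³/s
w_6 = (3.01 − 1.91)/2 = 0.55 m; q_6 = 0.14 × 0.51 × 0.55 = 0.03927 m³/s
Q = Σ qᵢ = 1.076 m³/s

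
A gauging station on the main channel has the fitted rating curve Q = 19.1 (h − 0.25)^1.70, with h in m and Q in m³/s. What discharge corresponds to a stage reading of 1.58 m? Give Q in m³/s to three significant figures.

31.0 m³/s

Q = 19.1 × (1.58 − 0.25)^1.70 = 19.1 × 1.33^1.70 = 31.02 m³/s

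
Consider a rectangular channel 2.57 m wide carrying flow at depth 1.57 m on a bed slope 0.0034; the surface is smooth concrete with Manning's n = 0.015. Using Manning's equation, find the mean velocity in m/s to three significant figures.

A = b·y = 2.57 × 1.57 = 4.035 m²
P = b + 2y = 2.57 + 2×1.57 = 5.710 m
R = A/P = 4.035/5.710 = 0.7066 m
Q = (1/n)·A·R^(2/3)·S^(1/2) = (1/0.015) × 4.035 × 0.7066^(2/3) × 0.0034^(1/2) = 12.44 m³/s
V = Q/A = 12.44/4.035 = 3.084 m/s

3.08 m/s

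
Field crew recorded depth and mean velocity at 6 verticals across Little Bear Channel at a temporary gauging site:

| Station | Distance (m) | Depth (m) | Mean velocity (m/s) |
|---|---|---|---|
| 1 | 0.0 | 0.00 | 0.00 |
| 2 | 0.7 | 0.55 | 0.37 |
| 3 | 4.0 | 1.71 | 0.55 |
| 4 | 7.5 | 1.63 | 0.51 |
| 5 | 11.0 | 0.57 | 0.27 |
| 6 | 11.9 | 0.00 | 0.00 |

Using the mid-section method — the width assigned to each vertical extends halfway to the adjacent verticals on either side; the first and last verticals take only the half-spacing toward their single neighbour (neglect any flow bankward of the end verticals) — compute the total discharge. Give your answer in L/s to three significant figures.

6850 L/s

w_2 = (4.0 − 0.0)/2 = 2 m; q_2 = 0.37 × 0.55 × 2 = 0.4070 m³/s
w_3 = (7.5 − 0.7)/2 = 3.4 m; q_3 = 0.55 × 1.71 × 3.4 = 3.198 m³/s
w_4 = (11.0 − 4.0)/2 = 3.5 m; q_4 = 0.51 × 1.63 × 3.5 = 2.910 m³/s
w_5 = (11.9 − 7.5)/2 = 2.2 m; q_5 = 0.27 × 0.57 × 2.2 = 0.3386 m³/s
Stations 1, 6 contribute zero (depth or velocity is 0).
Q = Σ qᵢ = 6.853 m³/s
= 6.853 × 1000 = 6853 L/s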